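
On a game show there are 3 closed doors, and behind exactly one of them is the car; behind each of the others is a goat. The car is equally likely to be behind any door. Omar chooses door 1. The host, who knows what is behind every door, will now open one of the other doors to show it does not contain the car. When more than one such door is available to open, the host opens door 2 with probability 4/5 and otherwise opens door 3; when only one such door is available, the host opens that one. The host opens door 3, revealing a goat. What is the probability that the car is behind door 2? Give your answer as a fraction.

5/6

Apply Bayes' rule, conditioning on where the car actually is.
If it is behind door 1 (prior 1/3): door 2 is available but not opened, probability 1/5; weight (1/3)·(1/5) = 1/15.
If it is behind door 2 (prior 1/3): only door 3 is available, probability 1; weight (1/3)·1 = 1/3.
If it is behind door 3 (prior 1/3): the host opened door 3, so this case is ruled out; weight (1/3)·0 = 0.
The weights sum to 2/5.
So P(the car behind door 2 | the host opened door 3) = (1/3) / (2/5) = 5/6.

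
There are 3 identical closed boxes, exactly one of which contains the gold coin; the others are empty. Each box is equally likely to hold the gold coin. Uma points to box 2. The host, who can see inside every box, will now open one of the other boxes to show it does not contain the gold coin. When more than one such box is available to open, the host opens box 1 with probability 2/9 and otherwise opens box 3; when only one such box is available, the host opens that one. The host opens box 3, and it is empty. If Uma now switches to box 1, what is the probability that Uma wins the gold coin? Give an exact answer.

9/16

Consider each possible location of the gold coin in turn.
If it is in box 1 (prior 1/3): only box 3 is available, probability 1; weight (1/3)·1 = 1/3.
If it is in box 2 (prior 1/3): box 1 is available but not opened, probability 7/9; weight (1/3)·(7/9) = 7/27.
If it is in box 3 (prior 1/3): the host opened box 3, so this case is ruled out; weight (1/3)·0 = 0.
The weights sum to 16/27.
So P(the gold coin in box 1 | the host opened box 3) = (1/3) / (16/27) = 9/16.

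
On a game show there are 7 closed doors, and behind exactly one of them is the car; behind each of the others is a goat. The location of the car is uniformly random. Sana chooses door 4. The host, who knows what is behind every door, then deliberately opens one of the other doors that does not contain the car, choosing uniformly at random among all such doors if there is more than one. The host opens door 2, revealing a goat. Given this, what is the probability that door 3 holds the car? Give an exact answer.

Condition on the true location of the car.
If it is behind any of doors 1, 3, 5, 6, and 7 (prior 1/7 each): the host has 5 equally likely choices, so probability 1/5; weight (1/7)·(1/5) = 1/35 each.
If it is behind door 2 (prior 1/7): the host opened door 2, so this case is ruled out; weight (1/7)·0 = 0.
If it is behind door 4 (prior 1/7): the host has 6 equally likely choices, so probability 1/6; weight (1/7)·(1/6) = 1/42.
The weights sum to 1/6.
So P(the car behind door 3 | the host opened door 2) = (1/35) / (1/6) = 6/35.

6/35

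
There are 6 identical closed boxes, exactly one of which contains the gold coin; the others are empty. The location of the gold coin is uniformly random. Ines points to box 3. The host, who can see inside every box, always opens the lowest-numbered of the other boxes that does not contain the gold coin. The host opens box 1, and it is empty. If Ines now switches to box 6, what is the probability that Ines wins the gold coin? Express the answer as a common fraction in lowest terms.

Apply Bayes' rule, conditioning on where the gold coin actually is.
If it is in box 1 (prior 1/6): the host opened box 1, so this case is ruled out; weight (1/6)·0 = 0.
If it is in any of boxes 2, 3, 4, 5, and 6 (prior 1/6 each): box 1 is the lowest-numbered option available, probability 1; weight (1/6)·1 = 1/6 each.
The weights sum to 5/6.
So P(the gold coin in box 6 | the host opened box 1) = (1/6) / (5/6) = 1/5.

1/5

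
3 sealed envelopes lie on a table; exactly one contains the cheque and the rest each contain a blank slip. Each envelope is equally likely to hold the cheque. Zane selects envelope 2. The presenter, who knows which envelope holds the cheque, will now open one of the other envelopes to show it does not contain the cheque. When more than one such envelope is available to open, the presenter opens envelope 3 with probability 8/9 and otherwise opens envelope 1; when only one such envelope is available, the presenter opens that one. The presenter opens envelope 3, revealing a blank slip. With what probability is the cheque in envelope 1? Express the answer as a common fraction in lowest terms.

9/17

Consider each possible location of the cheque in turn.
If it is in envelope 1 (prior 1/3): only envelope 3 is available, probability 1; weight (1/3)·1 = 1/3.
If it is in envelope 2 (prior 1/3): envelope 3 is available, opened with probability 8/9; weight (1/3)·(8/9) = 8/27.
If it is in envelope 3 (prior 1/3): the presenter opened envelope 3, so this case is ruled out; weight (1/3)·0 = 0.
The weights sum to 17/27.
So P(the cheque in envelope 1 | the presenter opened envelope 3) = (1/3) / (17/27) = 9/17.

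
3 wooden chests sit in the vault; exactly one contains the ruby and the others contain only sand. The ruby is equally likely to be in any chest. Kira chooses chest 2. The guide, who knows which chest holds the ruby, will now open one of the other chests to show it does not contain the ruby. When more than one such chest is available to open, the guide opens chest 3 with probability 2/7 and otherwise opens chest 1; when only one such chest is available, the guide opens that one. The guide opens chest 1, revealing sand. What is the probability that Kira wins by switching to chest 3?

7/12

Consider each possible location of the ruby in turn.
If it is in chest 1 (prior 1/3): the guide opened chest 1, so this case is ruled out; weight (1/3)·0 = 0.
If it is in chest 2 (prior 1/3): chest 3 is available but not opened, probability 5/7; weight (1/3)·(5/7) = 5/21.
If it is in chest 3 (prior 1/3): only chest 1 is available, probability 1; weight (1/3)·1 = 1/3.
The weights sum to 4/7.
So P(the ruby in chest 3 | the guide opened chest 1) = (1/3) / (4/7) = 7/12.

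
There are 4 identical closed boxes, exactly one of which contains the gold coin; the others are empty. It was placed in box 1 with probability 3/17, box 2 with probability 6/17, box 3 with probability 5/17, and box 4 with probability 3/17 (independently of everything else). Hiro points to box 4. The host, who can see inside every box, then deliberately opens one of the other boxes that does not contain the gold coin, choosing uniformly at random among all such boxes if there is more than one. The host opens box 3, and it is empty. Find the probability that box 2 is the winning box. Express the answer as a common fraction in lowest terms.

Consider each possible location of the gold coin in turn.
If it is in box 1 (prior 3/17): the host has 2 equally likely choices, so probability 1/2; weight (3/17)·(1/2) = 3/34.
If it is in box 2 (prior 6/17): the host has 2 equally likely choices, so probability 1/2; weight (6/17)·(1/2) = 3/17.
If it is in box 3 (prior 5/17): the host opened box 3, so this case is ruled out; weight (5/17)·0 = 0.
If it is in box 4 (prior 3/17): the host has 3 equally likely choices, so probability 1/3; weight (3/17)·(1/3) = 1/17.
The weights sum to 11/34.
So P(the gold coin in box 2 | the host opened box 3) = (3/17) / (11/34) = 6/11.

6/11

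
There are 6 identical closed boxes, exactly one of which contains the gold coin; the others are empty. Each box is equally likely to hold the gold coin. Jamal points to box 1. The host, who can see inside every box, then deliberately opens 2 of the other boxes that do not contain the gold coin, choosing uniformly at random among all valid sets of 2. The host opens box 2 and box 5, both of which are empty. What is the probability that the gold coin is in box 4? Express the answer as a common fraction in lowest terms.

5/18

Condition on the true location of the gold coin.
If it is in box 1 (prior 1/6): the host has 10 equally likely choices, so probability 1/10; weight (1/6)·(1/10) = 1/60.
If it is in either of boxes 2 and 5 (prior 1/6 each): that box was opened and seen not to hold the prize — ruled out; weight (1/6)·0 = 0 each.
If it is in any of boxes 3, 4, and 6 (prior 1/6 each): the host has 6 equally likely choices, so probability 1/6; weight (1/6)·(1/6) = 1/36 each.
The weights sum to 1/10.
So P(the gold coin in box 4 | the host opened box 2 and box 5) = (1/36) / (1/10) = 5/18.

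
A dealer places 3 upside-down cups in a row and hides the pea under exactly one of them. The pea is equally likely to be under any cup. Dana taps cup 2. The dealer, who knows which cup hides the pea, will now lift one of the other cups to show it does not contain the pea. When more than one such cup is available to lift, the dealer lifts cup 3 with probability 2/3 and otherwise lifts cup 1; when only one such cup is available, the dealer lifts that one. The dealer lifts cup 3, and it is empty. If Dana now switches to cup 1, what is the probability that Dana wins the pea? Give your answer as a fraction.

Condition on the true location of the pea.
If it is under cup 1 (prior 1/3): only cup 3 is available, probability 1; weight (1/3)·1 = 1/3.
If it is under cup 2 (prior 1/3): cup 3 is available, opened with probability 2/3; weight (1/3)·(2/3) = 2/9.
If it is under cup 3 (prior 1/3): the dealer opened cup 3, so this case is ruled out; weight (1/3)·0 = 0.
The weights sum to 5/9.
So P(the pea under cup 1 | the dealer opened cup 3) = (1/3) / (5/9) = 3/5.

3/5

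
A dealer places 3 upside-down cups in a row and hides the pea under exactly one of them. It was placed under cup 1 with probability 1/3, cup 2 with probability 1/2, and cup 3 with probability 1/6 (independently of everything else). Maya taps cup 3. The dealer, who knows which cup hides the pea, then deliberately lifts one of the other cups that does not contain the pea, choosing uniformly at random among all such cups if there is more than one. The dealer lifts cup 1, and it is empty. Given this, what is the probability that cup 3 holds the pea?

1/7

Apply Bayes' rule, conditioning on where the pea actually is.
If it is under cup 1 (prior 1/3): the dealer opened cup 1, so this case is ruled out; weight (1/3)·0 = 0.
If it is under cup 2 (prior 1/2): the dealer has no choice, probability 1; weight (1/2)·1 = 1/2.
If it is under cup 3 (prior 1/6): the dealer has 2 equally likely choices, so probability 1/2; weight (1/6)·(1/2) = 1/12.
The weights sum to 7/12.
So P(the pea under cup 3 | the dealer opened cup 1) = (1/12) / (7/12) = 1/7.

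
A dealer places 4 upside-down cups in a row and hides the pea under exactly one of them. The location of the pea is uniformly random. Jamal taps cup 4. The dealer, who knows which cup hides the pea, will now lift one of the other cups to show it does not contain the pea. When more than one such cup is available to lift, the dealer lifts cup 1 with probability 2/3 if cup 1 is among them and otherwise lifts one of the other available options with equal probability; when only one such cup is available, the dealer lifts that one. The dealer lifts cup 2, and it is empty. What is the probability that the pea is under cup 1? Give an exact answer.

Apply Bayes' rule, conditioning on where the pea actually is.
If it is under cup 1 (prior 1/4): cup 1 holds the prize so is unavailable; the dealer chooses uniformly among the 2 others, probability 1/2; weight (1/4)·(1/2) = 1/8.
If it is under cup 2 (prior 1/4): the dealer opened cup 2, so this case is ruled out; weight (1/4)·0 = 0.
If it is under cup 3 (prior 1/4): cup 1 is available but not opened, probability 1/3; weight (1/4)·(1/3) = 1/12.
If it is under cup 4 (prior 1/4): cup 1 is available but not opened; cup 2 gets probability (1 − 2/3)/2 = 1/6; weight (1/4)·(1/6) = 1/24.
The weights sum to 1/4.
So P(the pea under cup 1 | the dealer opened cup 2) = (1/8) / (1/4) = 1/2.

1/2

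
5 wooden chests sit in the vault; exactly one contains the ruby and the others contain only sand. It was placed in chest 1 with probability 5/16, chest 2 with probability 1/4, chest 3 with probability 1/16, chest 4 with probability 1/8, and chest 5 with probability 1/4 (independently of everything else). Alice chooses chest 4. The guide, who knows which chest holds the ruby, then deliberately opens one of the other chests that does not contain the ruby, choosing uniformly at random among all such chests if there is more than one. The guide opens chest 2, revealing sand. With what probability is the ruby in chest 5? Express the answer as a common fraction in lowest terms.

Condition on the true location of the ruby.
If it is in chest 1 (prior 5/16): the guide has 3 equally likely choices, so probability 1/3; weight (5/16)·(1/3) = 5/48.
If it is in chest 2 (prior 1/4): the guide opened chest 2, so this case is ruled out; weight (1/4)·0 = 0.
If it is in chest 3 (prior 1/16): the guide has 3 equally likely choices, so probability 1/3; weight (1/16)·(1/3) = 1/48.
If it is in chest 4 (prior 1/8): the guide has 4 equally likely choices, so probability 1/4; weight (1/8)·(1/4) = 1/32.
If it is in chest 5 (prior 1/4): the guide has 3 equally likely choices, so probability 1/3; weight (1/4)·(1/3) = 1/12.
The weights sum to 23/96.
So P(the ruby in chest 5 | the guide opened chest 2) = (1/12) / (23/96) = 8/23.

8/23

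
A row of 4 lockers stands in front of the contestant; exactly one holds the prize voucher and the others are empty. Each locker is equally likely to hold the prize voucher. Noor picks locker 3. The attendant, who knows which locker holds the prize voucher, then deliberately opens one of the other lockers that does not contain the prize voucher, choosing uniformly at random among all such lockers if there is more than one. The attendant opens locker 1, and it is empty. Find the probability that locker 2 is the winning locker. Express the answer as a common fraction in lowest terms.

Apply Bayes' rule, conditioning on where the prize voucher actually is.
If it is in locker 1 (prior 1/4): the attendant opened locker 1, so this case is ruled out; weight (1/4)·0 = 0.
If it is in either of lockers 2 and 4 (prior 1/4 each): the attendant has 2 equally likely choices, so probability 1/2; weight (1/4)·(1/2) = 1/8 each.
If it is in locker 3 (prior 1/4): the attendant has 3 equally likely choices, so probability 1/3; weight (1/4)·(1/3) = 1/12.
The weights sum to 1/3.
So P(the prize voucher in locker 2 | the attendant opened locker 1) = (1/8) / (1/3) = 3/8.

3/8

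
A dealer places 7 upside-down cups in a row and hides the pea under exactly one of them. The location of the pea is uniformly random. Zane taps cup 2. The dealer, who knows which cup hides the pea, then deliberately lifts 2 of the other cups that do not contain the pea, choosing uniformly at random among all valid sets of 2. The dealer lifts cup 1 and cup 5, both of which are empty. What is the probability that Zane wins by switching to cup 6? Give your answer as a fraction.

Apply Bayes' rule, conditioning on where the pea actually is.
If it is under either of cups 1 and 5 (prior 1/7 each): that cup was opened and seen not to hold the prize — ruled out; weight (1/7)·0 = 0 each.
If it is under cup 2 (prior 1/7): the dealer has 15 equally likely choices, so probability 1/15; weight (1/7)·(1/15) = 1/105.
If it is under any of cups 3, 4, 6, and 7 (prior 1/7 each): the dealer has 10 equally likely choices, so probability 1/10; weight (1/7)·(1/10) = 1/70 each.
The weights sum to 1/15.
So P(the pea under cup 6 | the dealer opened cup 1 and cup 5) = (1/70) / (1/15) = 3/14.

3/14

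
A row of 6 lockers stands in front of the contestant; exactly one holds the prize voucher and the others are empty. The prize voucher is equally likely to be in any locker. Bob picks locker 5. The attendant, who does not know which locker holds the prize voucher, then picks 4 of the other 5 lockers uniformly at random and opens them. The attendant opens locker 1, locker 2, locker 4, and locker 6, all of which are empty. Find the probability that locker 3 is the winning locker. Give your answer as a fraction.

1/2

Because the attendant chose which lockers to open without knowing where the prize voucher is, the choice is independent of the prize location. Learning that none of the 4 opened lockers holds the prize voucher simply rules out those 4 locations and leaves the remaining 2 lockers still equally likely by symmetry.
So P(the prize voucher in locker 3) = 1/2.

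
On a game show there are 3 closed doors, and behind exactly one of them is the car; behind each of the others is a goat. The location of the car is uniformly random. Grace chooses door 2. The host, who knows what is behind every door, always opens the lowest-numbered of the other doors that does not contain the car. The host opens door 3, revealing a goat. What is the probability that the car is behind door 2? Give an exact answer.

0

Apply Bayes' rule, conditioning on where the car actually is.
If it is behind door 1 (prior 1/3): door 3 is the lowest-numbered option available, probability 1; weight (1/3)·1 = 1/3.
If it is behind door 2 (prior 1/3): the host would have opened door 1 instead, probability 0; weight (1/3)·0 = 0.
If it is behind door 3 (prior 1/3): the host opened door 3, so this case is ruled out; weight (1/3)·0 = 0.
The weights sum to 1/3.
So P(the car behind door 2 | the host opened door 3) = 0 / (1/3) = 0.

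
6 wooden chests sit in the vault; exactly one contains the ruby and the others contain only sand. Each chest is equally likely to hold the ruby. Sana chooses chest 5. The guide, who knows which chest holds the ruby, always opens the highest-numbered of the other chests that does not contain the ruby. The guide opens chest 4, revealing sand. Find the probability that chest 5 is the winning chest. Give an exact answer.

0

Consider each possible location of the ruby in turn.
If it is in any of chests 1, 2, 3, and 5 (prior 1/6 each): the guide would have opened chest 6 instead, probability 0; weight (1/6)·0 = 0 each.
If it is in chest 4 (prior 1/6): the guide opened chest 4, so this case is ruled out; weight (1/6)·0 = 0.
If it is in chest 6 (prior 1/6): chest 4 is the highest-numbered option available, probability 1; weight (1/6)·1 = 1/6.
The weights sum to 1/6.
So P(the ruby in chest 5 | the guide opened chest 4) = 0 / (1/6) = 0.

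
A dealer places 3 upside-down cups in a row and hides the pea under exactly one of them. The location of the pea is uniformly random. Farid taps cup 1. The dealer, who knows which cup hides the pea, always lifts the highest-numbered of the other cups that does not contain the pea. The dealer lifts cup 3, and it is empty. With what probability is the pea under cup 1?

1/2

Condition on the true location of the pea.
If it is under either of cups 1 and 2 (prior 1/3 each): cup 3 is the highest-numbered option available, probability 1; weight (1/3)·1 = 1/3 each.
If it is under cup 3 (prior 1/3): the dealer opened cup 3, so this case is ruled out; weight (1/3)·0 = 0.
The weights sum to 2/3.
So P(the pea under cup 1 | the dealer opened cup 3) = (1/3) / (2/3) = 1/2.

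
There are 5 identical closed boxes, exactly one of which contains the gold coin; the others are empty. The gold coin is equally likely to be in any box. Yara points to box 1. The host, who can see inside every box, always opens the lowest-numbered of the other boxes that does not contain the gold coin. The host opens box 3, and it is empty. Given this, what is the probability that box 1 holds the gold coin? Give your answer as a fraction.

0

Condition on the true location of the gold coin.
If it is in any of boxes 1, 4, and 5 (prior 1/5 each): the host would have opened box 2 instead, probability 0; weight (1/5)·0 = 0 each.
If it is in box 2 (prior 1/5): box 3 is the lowest-numbered option available, probability 1; weight (1/5)·1 = 1/5.
If it is in box 3 (prior 1/5): the host opened box 3, so this case is ruled out; weight (1/5)·0 = 0.
The weights sum to 1/5.
So P(the gold coin in box 1 | the host opened box 3) = 0 / (1/5) = 0.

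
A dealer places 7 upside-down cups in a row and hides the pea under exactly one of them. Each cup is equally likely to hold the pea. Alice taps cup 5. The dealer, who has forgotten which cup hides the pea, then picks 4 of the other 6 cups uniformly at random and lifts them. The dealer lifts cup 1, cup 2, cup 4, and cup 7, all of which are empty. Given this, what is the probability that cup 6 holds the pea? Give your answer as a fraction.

Consider each possible location of the pea in turn.
If it is under any of cups 1, 2, 4, and 7 (prior 1/7 each): that cup was opened and seen not to hold the prize — ruled out; weight (1/7)·0 = 0 each.
If it is under any of cups 3, 5, and 6 (prior 1/7 each): the dealer picks exactly this set with probability 1/15 regardless, and none is the prize; weight (1/7)·(1/15) = 1/105 each.
The weights sum to 1/35.
So P(the pea under cup 6 | the dealer opened cup 1, cup 2, cup 4, and cup 7) = (1/105) / (1/35) = 1/3.

1/3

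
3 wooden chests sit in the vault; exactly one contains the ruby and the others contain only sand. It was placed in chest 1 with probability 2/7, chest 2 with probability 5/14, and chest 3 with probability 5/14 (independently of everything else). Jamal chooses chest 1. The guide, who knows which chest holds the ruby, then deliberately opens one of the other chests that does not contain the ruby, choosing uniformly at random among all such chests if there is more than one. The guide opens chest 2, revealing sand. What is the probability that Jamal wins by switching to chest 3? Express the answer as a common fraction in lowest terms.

5/7

Condition on the true location of the ruby.
If it is in chest 1 (prior 2/7): the guide has 2 equally likely choices, so probability 1/2; weight (2/7)·(1/2) = 1/7.
If it is in chest 2 (prior 5/14): the guide opened chest 2, so this case is ruled out; weight (5/14)·0 = 0.
If it is in chest 3 (prior 5/14): the guide has no choice, probability 1; weight (5/14)·1 = 5/14.
The weights sum to 1/2.
So P(the ruby in chest 3 | the guide opened chest 2) = (5/14) / (1/2) = 5/7.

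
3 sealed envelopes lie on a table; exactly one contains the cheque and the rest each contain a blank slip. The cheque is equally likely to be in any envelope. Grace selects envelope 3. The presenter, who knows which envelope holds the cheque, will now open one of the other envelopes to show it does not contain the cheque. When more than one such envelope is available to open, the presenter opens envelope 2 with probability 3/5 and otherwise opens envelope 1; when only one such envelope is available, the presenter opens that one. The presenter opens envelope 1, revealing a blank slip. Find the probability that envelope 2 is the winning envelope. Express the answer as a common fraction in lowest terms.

5/7

Apply Bayes' rule, conditioning on where the cheque actually is.
If it is in envelope 1 (prior 1/3): the presenter opened envelope 1, so this case is ruled out; weight (1/3)·0 = 0.
If it is in envelope 2 (prior 1/3): only envelope 1 is available, probability 1; weight (1/3)·1 = 1/3.
If it is in envelope 3 (prior 1/3): envelope 2 is available but not opened, probability 2/5; weight (1/3)·(2/5) = 2/15.
The weights sum to 7/15.
So P(the cheque in envelope 2 | the presenter opened envelope 1) = (1/3) / (7/15) = 5/7.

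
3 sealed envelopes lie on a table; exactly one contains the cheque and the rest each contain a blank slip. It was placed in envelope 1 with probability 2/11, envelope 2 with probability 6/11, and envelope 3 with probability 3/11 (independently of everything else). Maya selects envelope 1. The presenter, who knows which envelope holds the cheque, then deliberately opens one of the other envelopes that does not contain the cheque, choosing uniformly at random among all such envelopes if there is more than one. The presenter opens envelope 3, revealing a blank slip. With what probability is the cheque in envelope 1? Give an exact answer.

Consider each possible location of the cheque in turn.
If it is in envelope 1 (prior 2/11): the presenter has 2 equally likely choices, so probability 1/2; weight (2/11)·(1/2) = 1/11.
If it is in envelope 2 (prior 6/11): the presenter has no choice, probability 1; weight (6/11)·1 = 6/11.
If it is in envelope 3 (prior 3/11): the presenter opened envelope 3, so this case is ruled out; weight (3/11)·0 = 0.
The weights sum to 7/11.
So P(the cheque in envelope 1 | the presenter opened envelope 3) = (1/11) / (7/11) = 1/7.

1/7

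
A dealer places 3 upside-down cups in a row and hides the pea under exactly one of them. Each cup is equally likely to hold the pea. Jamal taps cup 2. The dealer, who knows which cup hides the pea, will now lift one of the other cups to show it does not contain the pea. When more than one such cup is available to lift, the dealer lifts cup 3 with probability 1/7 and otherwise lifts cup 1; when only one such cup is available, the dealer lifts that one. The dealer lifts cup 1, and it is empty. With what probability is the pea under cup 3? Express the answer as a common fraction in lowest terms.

7/13

Condition on the true location of the pea.
If it is under cup 1 (prior 1/3): the dealer opened cup 1, so this case is ruled out; weight (1/3)·0 = 0.
If it is under cup 2 (prior 1/3): cup 3 is available but not opened, probability 6/7; weight (1/3)·(6/7) = 2/7.
If it is under cup 3 (prior 1/3): only cup 1 is available, probability 1; weight (1/3)·1 = 1/3.
The weights sum to 13/21.
So P(the pea under cup 3 | the dealer opened cup 1) = (1/3) / (13/21) = 7/13.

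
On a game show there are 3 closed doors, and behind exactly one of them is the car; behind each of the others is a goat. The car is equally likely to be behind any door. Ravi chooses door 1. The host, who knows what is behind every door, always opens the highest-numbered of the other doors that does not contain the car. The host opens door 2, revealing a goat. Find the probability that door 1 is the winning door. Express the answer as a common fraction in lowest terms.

Apply Bayes' rule, conditioning on where the car actually is.
If it is behind door 1 (prior 1/3): the host would have opened door 3 instead, probability 0; weight (1/3)·0 = 0.
If it is behind door 2 (prior 1/3): the host opened door 2, so this case is ruled out; weight (1/3)·0 = 0.
If it is behind door 3 (prior 1/3): door 2 is the highest-numbered option available, probability 1; weight (1/3)·1 = 1/3.
The weights sum to 1/3.
So P(the car behind door 1 | the host opened door 2) = 0 / (1/3) = 0.

0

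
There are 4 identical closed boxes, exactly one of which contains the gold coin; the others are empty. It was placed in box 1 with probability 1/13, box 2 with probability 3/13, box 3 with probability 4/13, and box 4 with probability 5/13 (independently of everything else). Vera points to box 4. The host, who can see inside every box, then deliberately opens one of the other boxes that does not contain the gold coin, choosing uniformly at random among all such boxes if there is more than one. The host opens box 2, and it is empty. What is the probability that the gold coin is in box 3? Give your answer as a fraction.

Condition on the true location of the gold coin.
If it is in box 1 (prior 1/13): the host has 2 equally likely choices, so probability 1/2; weight (1/13)·(1/2) = 1/26.
If it is in box 2 (prior 3/13): the host opened box 2, so this case is ruled out; weight (3/13)·0 = 0.
If it is in box 3 (prior 4/13): the host has 2 equally likely choices, so probability 1/2; weight (4/13)·(1/2) = 2/13.
If it is in box 4 (prior 5/13): the host has 3 equally likely choices, so probability 1/3; weight (5/13)·(1/3) = 5/39.
The weights sum to 25/78.
So P(the gold coin in box 3 | the host opened box 2) = (2/13) / (25/78) = 12/25.

12/25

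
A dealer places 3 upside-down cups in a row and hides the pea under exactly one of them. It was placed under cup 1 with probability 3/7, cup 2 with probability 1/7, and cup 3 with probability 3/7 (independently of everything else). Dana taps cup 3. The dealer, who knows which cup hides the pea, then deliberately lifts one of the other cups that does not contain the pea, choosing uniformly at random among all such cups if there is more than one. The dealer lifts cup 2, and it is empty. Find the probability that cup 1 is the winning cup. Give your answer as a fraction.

Consider each possible location of the pea in turn.
If it is under cup 1 (prior 3/7): the dealer has no choice, probability 1; weight (3/7)·1 = 3/7.
If it is under cup 2 (prior 1/7): the dealer opened cup 2, so this case is ruled out; weight (1/7)·0 = 0.
If it is under cup 3 (prior 3/7): the dealer has 2 equally likely choices, so probability 1/2; weight (3/7)·(1/2) = 3/14.
The weights sum to 9/14.
So P(the pea under cup 1 | the dealer opened cup 2) = (3/7) / (9/14) = 2/3.

2/3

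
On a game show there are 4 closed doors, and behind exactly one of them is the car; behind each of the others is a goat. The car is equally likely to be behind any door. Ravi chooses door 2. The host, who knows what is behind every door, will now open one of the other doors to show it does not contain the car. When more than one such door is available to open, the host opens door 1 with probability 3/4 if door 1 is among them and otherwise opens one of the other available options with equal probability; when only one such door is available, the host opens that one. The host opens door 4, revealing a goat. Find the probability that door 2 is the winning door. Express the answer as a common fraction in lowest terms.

Apply Bayes' rule, conditioning on where the car actually is.
If it is behind door 1 (prior 1/4): door 1 holds the prize so is unavailable; the host chooses uniformly among the 2 others, probability 1/2; weight (1/4)·(1/2) = 1/8.
If it is behind door 2 (prior 1/4): door 1 is available but not opened; door 4 gets probability (1 − 3/4)/2 = 1/8; weight (1/4)·(1/8) = 1/32.
If it is behind door 3 (prior 1/4): door 1 is available but not opened, probability 1/4; weight (1/4)·(1/4) = 1/16.
If it is behind door 4 (prior 1/4): the host opened door 4, so this case is ruled out; weight (1/4)·0 = 0.
The weights sum to 7/32.
So P(the car behind door 2 | the host opened door 4) = (1/32) / (7/32) = 1/7.

1/7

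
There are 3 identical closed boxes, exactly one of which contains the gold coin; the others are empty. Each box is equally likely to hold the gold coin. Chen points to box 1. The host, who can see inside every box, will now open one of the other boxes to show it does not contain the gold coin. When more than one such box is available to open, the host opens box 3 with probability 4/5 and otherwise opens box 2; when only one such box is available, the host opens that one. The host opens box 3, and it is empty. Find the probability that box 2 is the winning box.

5/9

Consider each possible location of the gold coin in turn.
If it is in box 1 (prior 1/3): box 3 is available, opened with probability 4/5; weight (1/3)·(4/5) = 4/15.
If it is in box 2 (prior 1/3): only box 3 is available, probability 1; weight (1/3)·1 = 1/3.
If it is in box 3 (prior 1/3): the host opened box 3, so this case is ruled out; weight (1/3)·0 = 0.
The weights sum to 3/5.
So P(the gold coin in box 2 | the host opened box 3) = (1/3) / (3/5) = 5/9.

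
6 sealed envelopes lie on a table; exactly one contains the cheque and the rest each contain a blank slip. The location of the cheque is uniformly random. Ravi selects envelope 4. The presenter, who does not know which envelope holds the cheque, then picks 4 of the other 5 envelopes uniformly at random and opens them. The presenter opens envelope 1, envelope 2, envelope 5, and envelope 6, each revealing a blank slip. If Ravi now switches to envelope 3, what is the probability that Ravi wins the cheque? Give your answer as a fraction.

Because the presenter chose which envelopes to open without knowing where the cheque is, the choice is independent of the prize location. Learning that none of the 4 opened envelopes holds the cheque simply rules out those 4 locations and leaves the remaining 2 envelopes still equally likely by symmetry.
So P(the cheque in envelope 3) = 1/2.

1/2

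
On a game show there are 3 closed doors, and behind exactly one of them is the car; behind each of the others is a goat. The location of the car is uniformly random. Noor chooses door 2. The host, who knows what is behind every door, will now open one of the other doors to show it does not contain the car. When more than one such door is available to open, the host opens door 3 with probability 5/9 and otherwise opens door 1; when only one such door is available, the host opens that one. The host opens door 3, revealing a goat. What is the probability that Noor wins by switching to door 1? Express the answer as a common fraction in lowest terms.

Consider each possible location of the car in turn.
If it is behind door 1 (prior 1/3): only door 3 is available, probability 1; weight (1/3)·1 = 1/3.
If it is behind door 2 (prior 1/3): door 3 is available, opened with probability 5/9; weight (1/3)·(5/9) = 5/27.
If it is behind door 3 (prior 1/3): the host opened door 3, so this case is ruled out; weight (1/3)·0 = 0.
The weights sum to 14/27.
So P(the car behind door 1 | the host opened door 3) = (1/3) / (14/27) = 9/14.

9/14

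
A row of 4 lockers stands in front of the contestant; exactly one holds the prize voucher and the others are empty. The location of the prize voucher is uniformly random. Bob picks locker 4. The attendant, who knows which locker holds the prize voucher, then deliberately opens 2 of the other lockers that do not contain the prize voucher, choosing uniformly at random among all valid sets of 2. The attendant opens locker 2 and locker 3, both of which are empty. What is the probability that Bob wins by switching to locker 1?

Apply Bayes' rule, conditioning on where the prize voucher actually is.
If it is in locker 1 (prior 1/4): the attendant has no choice, probability 1; weight (1/4)·1 = 1/4.
If it is in either of lockers 2 and 3 (prior 1/4 each): that locker was opened and seen not to hold the prize — ruled out; weight (1/4)·0 = 0 each.
If it is in locker 4 (prior 1/4): the attendant has 3 equally likely choices, so probability 1/3; weight (1/4)·(1/3) = 1/12.
The weights sum to 1/3.
So P(the prize voucher in locker 1 | the attendant opened locker 2 and locker 3) = (1/4) / (1/3) = 3/4.

3/4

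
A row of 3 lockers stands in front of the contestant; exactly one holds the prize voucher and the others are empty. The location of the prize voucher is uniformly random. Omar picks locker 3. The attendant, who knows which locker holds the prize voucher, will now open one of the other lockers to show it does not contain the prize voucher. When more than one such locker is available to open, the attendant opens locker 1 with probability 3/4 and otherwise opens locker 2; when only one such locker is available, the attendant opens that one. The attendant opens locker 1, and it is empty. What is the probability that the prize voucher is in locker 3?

Condition on the true location of the prize voucher.
If it is in locker 1 (prior 1/3): the attendant opened locker 1, so this case is ruled out; weight (1/3)·0 = 0.
If it is in locker 2 (prior 1/3): only locker 1 is available, probability 1; weight (1/3)·1 = 1/3.
If it is in locker 3 (prior 1/3): locker 1 is available, opened with probability 3/4; weight (1/3)·(3/4) = 1/4.
The weights sum to 7/12.
So P(the prize voucher in locker 3 | the attendant opened locker 1) = (1/4) / (7/12) = 3/7.

3/7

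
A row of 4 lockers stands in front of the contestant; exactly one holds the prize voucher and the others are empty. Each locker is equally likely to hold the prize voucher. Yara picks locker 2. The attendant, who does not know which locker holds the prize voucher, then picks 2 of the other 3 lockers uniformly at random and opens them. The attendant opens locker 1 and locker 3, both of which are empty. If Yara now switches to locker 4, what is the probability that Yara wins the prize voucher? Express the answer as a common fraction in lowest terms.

Consider each possible location of the prize voucher in turn.
If it is in either of lockers 1 and 3 (prior 1/4 each): that locker was opened and seen not to hold the prize — ruled out; weight (1/4)·0 = 0 each.
If it is in either of lockers 2 and 4 (prior 1/4 each): the attendant picks exactly this set with probability 1/3 regardless, and none is the prize; weight (1/4)·(1/3) = 1/12 each.
The weights sum to 1/6.
So P(the prize voucher in locker 4 | the attendant opened locker 1 and locker 3) = (1/12) / (1/6) = 1/2.

1/2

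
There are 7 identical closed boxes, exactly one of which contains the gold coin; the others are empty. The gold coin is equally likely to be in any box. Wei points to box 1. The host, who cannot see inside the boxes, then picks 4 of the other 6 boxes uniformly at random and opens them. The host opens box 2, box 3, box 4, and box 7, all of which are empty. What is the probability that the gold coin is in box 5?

1/3

Consider each possible location of the gold coin in turn.
If it is in any of boxes 1, 5, and 6 (prior 1/7 each): the host picks exactly this set with probability 1/15 regardless, and none is the prize; weight (1/7)·(1/15) = 1/105 each.
If it is in any of boxes 2, 3, 4, and 7 (prior 1/7 each): that box was opened and seen not to hold the prize — ruled out; weight (1/7)·0 = 0 each.
The weights sum to 1/35.
So P(the gold coin in box 5 | the host opened box 2, box 3, box 4, and box 7) = (1/105) / (1/35) = 1/3.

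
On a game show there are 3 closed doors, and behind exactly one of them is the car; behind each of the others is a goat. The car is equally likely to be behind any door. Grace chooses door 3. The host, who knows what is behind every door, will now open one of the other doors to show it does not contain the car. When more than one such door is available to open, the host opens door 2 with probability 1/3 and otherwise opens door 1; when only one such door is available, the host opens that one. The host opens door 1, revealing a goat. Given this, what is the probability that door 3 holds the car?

2/5

Consider each possible location of the car in turn.
If it is behind door 1 (prior 1/3): the host opened door 1, so this case is ruled out; weight (1/3)·0 = 0.
If it is behind door 2 (prior 1/3): only door 1 is available, probability 1; weight (1/3)·1 = 1/3.
If it is behind door 3 (prior 1/3): door 2 is available but not opened, probability 2/3; weight (1/3)·(2/3) = 2/9.
The weights sum to 5/9.
So P(the car behind door 3 | the host opened door 1) = (2/9) / (5/9) = 2/5.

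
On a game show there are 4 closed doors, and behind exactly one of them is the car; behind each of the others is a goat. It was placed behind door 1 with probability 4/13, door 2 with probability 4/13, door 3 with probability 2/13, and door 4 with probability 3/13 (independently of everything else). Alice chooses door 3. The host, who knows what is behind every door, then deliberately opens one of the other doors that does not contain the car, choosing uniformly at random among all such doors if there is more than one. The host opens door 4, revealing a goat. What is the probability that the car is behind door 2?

3/7

Condition on the true location of the car.
If it is behind either of doors 1 and 2 (prior 4/13 each): the host has 2 equally likely choices, so probability 1/2; weight (4/13)·(1/2) = 2/13 each.
If it is behind door 3 (prior 2/13): the host has 3 equally likely choices, so probability 1/3; weight (2/13)·(1/3) = 2/39.
If it is behind door 4 (prior 3/13): the host opened door 4, so this case is ruled out; weight (3/13)·0 = 0.
The weights sum to 14/39.
So P(the car behind door 2 | the host opened door 4) = (2/13) / (14/39) = 3/7.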